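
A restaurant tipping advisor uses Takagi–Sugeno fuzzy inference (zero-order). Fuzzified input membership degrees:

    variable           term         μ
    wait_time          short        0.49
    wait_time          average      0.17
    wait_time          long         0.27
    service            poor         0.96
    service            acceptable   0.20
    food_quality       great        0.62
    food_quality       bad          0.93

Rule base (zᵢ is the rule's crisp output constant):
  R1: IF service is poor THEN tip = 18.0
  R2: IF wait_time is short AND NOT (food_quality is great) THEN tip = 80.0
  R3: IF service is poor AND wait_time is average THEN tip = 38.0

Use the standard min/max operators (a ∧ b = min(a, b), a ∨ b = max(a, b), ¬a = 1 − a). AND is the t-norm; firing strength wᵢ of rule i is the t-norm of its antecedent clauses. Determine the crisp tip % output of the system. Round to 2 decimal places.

35.85

R1 (z=18.0): poor=0.96 → w = 0.96
R2 (z=80.0): short=0.49, ¬great=1−0.62=0.38; AND[min(a, b)] → w = 0.38
R3 (z=38.0): poor=0.96, average=0.17; AND[min(a, b)] → w = 0.17
Weighted average = (0.96·18.0 + 0.38·80.0 + 0.17·38.0) / (0.96 + 0.38 + 0.17)
  = 54.1400 / 1.5100 = 35.85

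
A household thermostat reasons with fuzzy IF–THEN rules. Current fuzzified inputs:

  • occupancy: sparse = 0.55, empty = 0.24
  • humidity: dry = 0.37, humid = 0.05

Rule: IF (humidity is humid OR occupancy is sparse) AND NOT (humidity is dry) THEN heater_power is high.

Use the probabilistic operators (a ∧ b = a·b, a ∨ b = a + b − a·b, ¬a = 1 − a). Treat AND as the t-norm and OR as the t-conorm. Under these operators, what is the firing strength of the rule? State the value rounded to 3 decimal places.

0.361

firing strength: (humid=0.05 OR sparse=0.55) = 0.5725; AND[a·b] with ¬dry=1−0.37=0.63 → w = 0.3607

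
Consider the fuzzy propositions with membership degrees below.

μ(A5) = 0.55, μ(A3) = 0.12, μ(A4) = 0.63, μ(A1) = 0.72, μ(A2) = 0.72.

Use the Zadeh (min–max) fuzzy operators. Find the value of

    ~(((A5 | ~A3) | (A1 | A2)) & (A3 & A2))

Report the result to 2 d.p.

~A3 = 1 − 0.12 = 0.88
A5 | ~A3 = max(a, b) on (0.55, 0.88) = 0.88
A1 | A2 = max(a, b) on (0.72, 0.72) = 0.72
(A5 | ~A3) | (A1 | A2) = max(a, b) on (0.88, 0.72) = 0.88
A3 & A2 = min(a, b) on (0.12, 0.72) = 0.12
((A5 | ~A3) | (A1 | A2)) & (A3 & A2) = min(a, b) on (0.88, 0.12) = 0.12
~(((A5 | ~A3) | (A1 | A2)) & (A3 & A2)) = 1 − 0.12 = 0.88

0.88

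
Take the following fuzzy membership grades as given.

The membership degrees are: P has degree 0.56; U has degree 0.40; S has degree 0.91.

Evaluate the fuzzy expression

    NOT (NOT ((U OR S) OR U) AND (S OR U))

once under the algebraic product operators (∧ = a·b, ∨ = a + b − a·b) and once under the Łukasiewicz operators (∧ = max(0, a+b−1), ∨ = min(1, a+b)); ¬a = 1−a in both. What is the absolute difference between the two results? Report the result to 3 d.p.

0.031

Under algebraic product:
  U OR S = a + b − a·b on (0.4000, 0.9100) = 0.9460
  (U OR S) OR U = a + b − a·b on (0.9460, 0.4000) = 0.9676
  NOT ((U OR S) OR U) = 1 − 0.9676 = 0.0324
  S OR U = a + b − a·b on (0.9100, 0.4000) = 0.9460
  NOT ((U OR S) OR U) AND (S OR U) = a·b on (0.0324, 0.9460) = 0.0307
  NOT (NOT ((U OR S) OR U) AND (S OR U)) = 1 − 0.0307 = 0.9693
  → value = 0.9693
Under Łukasiewicz:
  U OR S = min(1, a+b) on (0.40, 0.91) = 1.00
  (U OR S) OR U = min(1, a+b) on (1.00, 0.40) = 1.00
  NOT ((U OR S) OR U) = 1 − 1.00 = 0.00
  S OR U = min(1, a+b) on (0.91, 0.40) = 1.00
  NOT ((U OR S) OR U) AND (S OR U) = max(0, a+b−1) on (0.00, 1.00) = 0.00
  NOT (NOT ((U OR S) OR U) AND (S OR U)) = 1 − 0.00 = 1.00
  → value = 1.0000
|0.9693 − 1.0000| = 0.031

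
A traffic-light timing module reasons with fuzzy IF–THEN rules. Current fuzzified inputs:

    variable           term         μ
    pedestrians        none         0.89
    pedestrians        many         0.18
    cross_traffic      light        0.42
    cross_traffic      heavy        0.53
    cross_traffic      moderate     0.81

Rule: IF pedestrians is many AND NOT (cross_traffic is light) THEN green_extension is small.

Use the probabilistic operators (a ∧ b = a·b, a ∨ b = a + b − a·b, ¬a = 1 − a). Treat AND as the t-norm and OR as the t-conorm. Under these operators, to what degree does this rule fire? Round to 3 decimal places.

0.104

firing strength: many=0.18, ¬light=1−0.42=0.58; AND[a·b] → w = 0.1044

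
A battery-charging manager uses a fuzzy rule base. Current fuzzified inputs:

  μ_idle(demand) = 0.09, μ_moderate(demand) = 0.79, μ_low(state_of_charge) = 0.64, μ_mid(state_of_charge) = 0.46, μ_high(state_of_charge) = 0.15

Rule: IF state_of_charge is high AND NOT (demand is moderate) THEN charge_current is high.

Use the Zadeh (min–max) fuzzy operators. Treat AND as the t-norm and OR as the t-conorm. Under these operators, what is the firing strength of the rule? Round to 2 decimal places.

firing strength: high=0.15, ¬moderate=1−0.79=0.21; AND[min(a, b)] → w = 0.15

0.15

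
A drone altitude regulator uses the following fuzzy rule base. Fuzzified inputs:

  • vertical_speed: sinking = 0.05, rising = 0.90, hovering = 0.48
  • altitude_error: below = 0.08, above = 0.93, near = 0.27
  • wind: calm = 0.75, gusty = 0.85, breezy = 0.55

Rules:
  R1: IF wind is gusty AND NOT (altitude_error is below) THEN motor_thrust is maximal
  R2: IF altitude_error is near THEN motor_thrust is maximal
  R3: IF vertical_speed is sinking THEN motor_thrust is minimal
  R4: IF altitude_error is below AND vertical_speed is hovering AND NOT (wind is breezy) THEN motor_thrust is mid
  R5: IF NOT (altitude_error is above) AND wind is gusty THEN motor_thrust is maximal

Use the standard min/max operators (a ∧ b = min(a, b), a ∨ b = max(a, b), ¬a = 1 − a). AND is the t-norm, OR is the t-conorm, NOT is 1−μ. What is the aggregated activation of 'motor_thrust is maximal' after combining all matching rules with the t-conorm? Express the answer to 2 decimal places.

R1: gusty=0.85, ¬below=1−0.08=0.92; AND[min(a, b)] → w = 0.85
R2: near=0.27 → w = 0.27
R3: sinking=0.05 → w = 0.05
R4: below=0.08, hovering=0.48, ¬breezy=1−0.55=0.45; AND[min(a, b)] → w = 0.08
R5: ¬above=1−0.93=0.07, gusty=0.85; AND[min(a, b)] → w = 0.07
Rules with consequent 'maximal': {R1, R2, R5} → strengths 0.85, 0.27, 0.07
Aggregate via t-conorm [max(a, b)]: 0.85

0.85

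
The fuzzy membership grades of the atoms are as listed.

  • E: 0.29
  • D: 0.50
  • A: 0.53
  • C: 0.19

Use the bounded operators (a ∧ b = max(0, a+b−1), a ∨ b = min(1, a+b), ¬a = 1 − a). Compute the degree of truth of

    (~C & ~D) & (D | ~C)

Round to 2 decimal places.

0.31

~C = 1 − 0.19 = 0.81
~D = 1 − 0.50 = 0.50
~C & ~D = max(0, a+b−1) on (0.81, 0.50) = 0.31
~C = 1 − 0.19 = 0.81
D | ~C = min(1, a+b) on (0.50, 0.81) = 1.00
(~C & ~D) & (D | ~C) = max(0, a+b−1) on (0.31, 1.00) = 0.31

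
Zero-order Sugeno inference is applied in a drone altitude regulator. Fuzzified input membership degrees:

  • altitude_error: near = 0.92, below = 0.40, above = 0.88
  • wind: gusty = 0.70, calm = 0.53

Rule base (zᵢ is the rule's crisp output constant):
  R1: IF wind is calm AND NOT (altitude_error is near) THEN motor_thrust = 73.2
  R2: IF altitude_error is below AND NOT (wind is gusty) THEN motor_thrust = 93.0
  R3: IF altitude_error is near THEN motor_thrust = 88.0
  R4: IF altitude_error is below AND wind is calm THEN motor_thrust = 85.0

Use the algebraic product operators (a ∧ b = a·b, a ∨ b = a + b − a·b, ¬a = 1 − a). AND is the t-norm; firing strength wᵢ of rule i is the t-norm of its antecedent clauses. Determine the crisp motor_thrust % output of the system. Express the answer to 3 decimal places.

87.487

R1 (z=73.2): calm=0.53, ¬near=1−0.92=0.08; AND[a·b] → w = 0.0424
R2 (z=93.0): below=0.40, ¬gusty=1−0.70=0.30; AND[a·b] → w = 0.1200
R3 (z=88.0): near=0.92 → w = 0.9200
R4 (z=85.0): below=0.40, calm=0.53; AND[a·b] → w = 0.2120
Weighted average = (0.0424·73.2 + 0.1200·93.0 + 0.9200·88.0 + 0.2120·85.0) / (0.0424 + 0.1200 + 0.9200 + 0.2120)
  = 113.2437 / 1.2944 = 87.487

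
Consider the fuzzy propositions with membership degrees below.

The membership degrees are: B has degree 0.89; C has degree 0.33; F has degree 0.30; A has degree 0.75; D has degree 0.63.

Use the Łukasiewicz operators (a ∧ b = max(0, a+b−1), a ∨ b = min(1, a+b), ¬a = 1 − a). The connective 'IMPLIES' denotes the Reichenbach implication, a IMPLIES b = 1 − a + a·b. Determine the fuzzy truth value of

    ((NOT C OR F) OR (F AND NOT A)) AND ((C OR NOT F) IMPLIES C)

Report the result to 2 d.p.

NOT C = 1 − 0.33 = 0.67
NOT C OR F = min(1, a+b) on (0.67, 0.30) = 0.97
NOT A = 1 − 0.75 = 0.25
F AND NOT A = max(0, a+b−1) on (0.30, 0.25) = 0.00
(NOT C OR F) OR (F AND NOT A) = min(1, a+b) on (0.97, 0.00) = 0.97
NOT F = 1 − 0.30 = 0.70
C OR NOT F = min(1, a+b) on (0.33, 0.70) = 1.00
(C OR NOT F) IMPLIES C  [Reichenbach: 1 − a + a·b] with a=1.00, b=0.33 → 0.33
((NOT C OR F) OR (F AND NOT A)) AND ((C OR NOT F) IMPLIES C) = max(0, a+b−1) on (0.97, 0.33) = 0.30

0.30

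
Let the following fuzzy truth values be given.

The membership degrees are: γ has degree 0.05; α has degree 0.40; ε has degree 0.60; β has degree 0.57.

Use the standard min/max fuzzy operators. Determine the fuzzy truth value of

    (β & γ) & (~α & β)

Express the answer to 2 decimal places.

β & γ = min(a, b) on (0.57, 0.05) = 0.05
~α = 1 − 0.40 = 0.60
~α & β = min(a, b) on (0.60, 0.57) = 0.57
(β & γ) & (~α & β) = min(a, b) on (0.05, 0.57) = 0.05

0.05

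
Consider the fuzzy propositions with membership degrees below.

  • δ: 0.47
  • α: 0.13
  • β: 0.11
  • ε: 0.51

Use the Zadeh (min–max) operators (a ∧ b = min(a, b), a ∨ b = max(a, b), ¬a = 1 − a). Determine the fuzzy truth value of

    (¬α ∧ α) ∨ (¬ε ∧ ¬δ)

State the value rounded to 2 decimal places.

0.49

¬α = 1 − 0.13 = 0.87
¬α ∧ α = min(a, b) on (0.87, 0.13) = 0.13
¬ε = 1 − 0.51 = 0.49
¬δ = 1 − 0.47 = 0.53
¬ε ∧ ¬δ = min(a, b) on (0.49, 0.53) = 0.49
(¬α ∧ α) ∨ (¬ε ∧ ¬δ) = max(a, b) on (0.13, 0.49) = 0.49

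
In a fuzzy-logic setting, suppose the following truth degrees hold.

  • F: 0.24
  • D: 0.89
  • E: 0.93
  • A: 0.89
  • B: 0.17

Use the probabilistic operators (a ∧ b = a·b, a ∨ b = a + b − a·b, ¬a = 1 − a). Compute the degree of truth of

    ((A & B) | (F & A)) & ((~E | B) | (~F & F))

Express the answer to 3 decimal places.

A & B = a·b on (0.8900, 0.1700) = 0.1513
F & A = a·b on (0.2400, 0.8900) = 0.2136
(A & B) | (F & A) = a + b − a·b on (0.1513, 0.2136) = 0.3326
~E = 1 − 0.9300 = 0.0700
~E | B = a + b − a·b on (0.0700, 0.1700) = 0.2281
~F = 1 − 0.2400 = 0.7600
~F & F = a·b on (0.7600, 0.2400) = 0.1824
(~E | B) | (~F & F) = a + b − a·b on (0.2281, 0.1824) = 0.3689
((A & B) | (F & A)) & ((~E | B) | (~F & F)) = a·b on (0.3326, 0.3689) = 0.1227

0.123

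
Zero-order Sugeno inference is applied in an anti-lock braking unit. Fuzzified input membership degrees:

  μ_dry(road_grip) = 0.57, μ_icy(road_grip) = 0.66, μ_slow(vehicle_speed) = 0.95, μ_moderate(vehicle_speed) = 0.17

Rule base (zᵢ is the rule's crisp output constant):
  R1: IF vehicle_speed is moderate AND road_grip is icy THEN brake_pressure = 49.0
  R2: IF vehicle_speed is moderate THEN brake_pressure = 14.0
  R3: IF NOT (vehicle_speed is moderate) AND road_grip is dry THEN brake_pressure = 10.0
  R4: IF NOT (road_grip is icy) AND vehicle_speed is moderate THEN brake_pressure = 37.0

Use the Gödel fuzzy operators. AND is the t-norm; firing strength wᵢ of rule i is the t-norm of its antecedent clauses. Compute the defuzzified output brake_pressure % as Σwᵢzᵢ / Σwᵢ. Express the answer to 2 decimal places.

21.02

R1 (z=49.0): moderate=0.17, icy=0.66; AND[min(a, b)] → w = 0.17
R2 (z=14.0): moderate=0.17 → w = 0.17
R3 (z=10.0): ¬moderate=1−0.17=0.83, dry=0.57; AND[min(a, b)] → w = 0.57
R4 (z=37.0): ¬icy=1−0.66=0.34, moderate=0.17; AND[min(a, b)] → w = 0.17
Weighted average = (0.17·49.0 + 0.17·14.0 + 0.57·10.0 + 0.17·37.0) / (0.17 + 0.17 + 0.57 + 0.17)
  = 22.7000 / 1.0800 = 21.02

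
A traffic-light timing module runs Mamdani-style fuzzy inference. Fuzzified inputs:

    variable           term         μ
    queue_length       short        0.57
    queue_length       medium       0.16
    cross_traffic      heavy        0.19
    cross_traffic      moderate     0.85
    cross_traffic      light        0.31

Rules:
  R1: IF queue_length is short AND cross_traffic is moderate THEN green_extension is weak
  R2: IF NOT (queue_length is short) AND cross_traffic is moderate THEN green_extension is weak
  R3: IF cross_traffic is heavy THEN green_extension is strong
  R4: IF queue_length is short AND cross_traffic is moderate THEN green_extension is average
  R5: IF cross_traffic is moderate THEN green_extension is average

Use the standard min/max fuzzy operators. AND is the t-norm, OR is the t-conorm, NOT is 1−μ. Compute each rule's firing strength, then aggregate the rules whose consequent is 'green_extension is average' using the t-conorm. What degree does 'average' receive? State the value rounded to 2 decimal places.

R1: short=0.57, moderate=0.85; AND[min(a, b)] → w = 0.57
R2: ¬short=1−0.57=0.43, moderate=0.85; AND[min(a, b)] → w = 0.43
R3: heavy=0.19 → w = 0.19
R4: short=0.57, moderate=0.85; AND[min(a, b)] → w = 0.57
R5: moderate=0.85 → w = 0.85
Rules with consequent 'average': {R4, R5} → strengths 0.57, 0.85
Aggregate via t-conorm [max(a, b)]: 0.85

0.85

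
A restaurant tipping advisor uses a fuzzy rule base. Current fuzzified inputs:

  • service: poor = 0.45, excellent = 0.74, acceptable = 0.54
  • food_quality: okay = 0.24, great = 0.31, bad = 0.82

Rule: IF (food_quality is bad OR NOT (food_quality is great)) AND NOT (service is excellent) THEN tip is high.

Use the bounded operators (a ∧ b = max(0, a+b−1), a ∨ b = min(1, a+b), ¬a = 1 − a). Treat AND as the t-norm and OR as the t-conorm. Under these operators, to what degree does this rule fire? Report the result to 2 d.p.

0.26

firing strength: (bad=0.82 OR ¬great=1−0.31=0.69) = 1.00; AND[max(0, a+b−1)] with ¬excellent=1−0.74=0.26 → w = 0.26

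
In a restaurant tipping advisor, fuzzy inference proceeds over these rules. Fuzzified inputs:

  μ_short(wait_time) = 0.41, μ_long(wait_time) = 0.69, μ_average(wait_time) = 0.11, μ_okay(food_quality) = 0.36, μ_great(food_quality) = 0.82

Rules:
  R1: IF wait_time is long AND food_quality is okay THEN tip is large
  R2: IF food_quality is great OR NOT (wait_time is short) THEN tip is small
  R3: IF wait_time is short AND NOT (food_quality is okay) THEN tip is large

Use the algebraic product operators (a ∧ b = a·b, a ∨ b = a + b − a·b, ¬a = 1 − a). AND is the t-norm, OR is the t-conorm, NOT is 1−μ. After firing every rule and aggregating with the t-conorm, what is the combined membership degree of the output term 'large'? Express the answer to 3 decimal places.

0.446

R1: long=0.69, okay=0.36; AND[a·b] → w = 0.2484
R2: great=0.82, ¬short=1−0.41=0.59; OR[a + b − a·b] → w = 0.9262
R3: short=0.41, ¬okay=1−0.36=0.64; AND[a·b] → w = 0.2624
Rules with consequent 'large': {R1, R3} → strengths 0.2484, 0.2624
Aggregate via t-conorm [a + b − a·b]: 0.4456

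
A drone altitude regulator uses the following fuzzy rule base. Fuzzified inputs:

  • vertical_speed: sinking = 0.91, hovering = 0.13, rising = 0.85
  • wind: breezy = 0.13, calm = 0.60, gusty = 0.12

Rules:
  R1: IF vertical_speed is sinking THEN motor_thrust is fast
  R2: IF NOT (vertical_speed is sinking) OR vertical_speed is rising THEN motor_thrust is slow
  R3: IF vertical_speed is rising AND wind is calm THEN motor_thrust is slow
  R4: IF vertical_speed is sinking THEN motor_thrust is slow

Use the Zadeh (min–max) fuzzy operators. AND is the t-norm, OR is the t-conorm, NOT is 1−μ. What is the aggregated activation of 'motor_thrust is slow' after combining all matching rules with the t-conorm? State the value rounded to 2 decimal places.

R1: sinking=0.91 → w = 0.91
R2: ¬sinking=1−0.91=0.09, rising=0.85; OR[max(a, b)] → w = 0.85
R3: rising=0.85, calm=0.60; AND[min(a, b)] → w = 0.60
R4: sinking=0.91 → w = 0.91
Rules with consequent 'slow': {R2, R3, R4} → strengths 0.85, 0.60, 0.91
Aggregate via t-conorm [max(a, b)]: 0.91

0.91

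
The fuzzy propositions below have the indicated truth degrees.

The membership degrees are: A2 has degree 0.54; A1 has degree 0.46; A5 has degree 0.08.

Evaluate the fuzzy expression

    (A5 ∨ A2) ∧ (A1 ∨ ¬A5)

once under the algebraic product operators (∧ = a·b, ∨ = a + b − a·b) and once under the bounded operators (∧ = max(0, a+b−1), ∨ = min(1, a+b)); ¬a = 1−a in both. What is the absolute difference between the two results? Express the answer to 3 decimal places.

0.068

Under algebraic product:
  A5 ∨ A2 = a + b − a·b on (0.0800, 0.5400) = 0.5768
  ¬A5 = 1 − 0.0800 = 0.9200
  A1 ∨ ¬A5 = a + b − a·b on (0.4600, 0.9200) = 0.9568
  (A5 ∨ A2) ∧ (A1 ∨ ¬A5) = a·b on (0.5768, 0.9568) = 0.5519
  → value = 0.5519
Under bounded:
  A5 ∨ A2 = min(1, a+b) on (0.08, 0.54) = 0.62
  ¬A5 = 1 − 0.08 = 0.92
  A1 ∨ ¬A5 = min(1, a+b) on (0.46, 0.92) = 1.00
  (A5 ∨ A2) ∧ (A1 ∨ ¬A5) = max(0, a+b−1) on (0.62, 1.00) = 0.62
  → value = 0.6200
|0.5519 − 0.6200| = 0.068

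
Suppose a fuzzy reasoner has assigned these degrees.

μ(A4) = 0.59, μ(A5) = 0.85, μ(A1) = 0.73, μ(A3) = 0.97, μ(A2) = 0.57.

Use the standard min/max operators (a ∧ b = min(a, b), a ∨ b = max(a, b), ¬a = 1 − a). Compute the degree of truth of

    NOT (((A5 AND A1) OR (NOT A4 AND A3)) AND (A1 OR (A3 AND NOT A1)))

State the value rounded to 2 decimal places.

A5 AND A1 = min(a, b) on (0.85, 0.73) = 0.73
NOT A4 = 1 − 0.59 = 0.41
NOT A4 AND A3 = min(a, b) on (0.41, 0.97) = 0.41
(A5 AND A1) OR (NOT A4 AND A3) = max(a, b) on (0.73, 0.41) = 0.73
NOT A1 = 1 − 0.73 = 0.27
A3 AND NOT A1 = min(a, b) on (0.97, 0.27) = 0.27
A1 OR (A3 AND NOT A1) = max(a, b) on (0.73, 0.27) = 0.73
((A5 AND A1) OR (NOT A4 AND A3)) AND (A1 OR (A3 AND NOT A1)) = min(a, b) on (0.73, 0.73) = 0.73
NOT (((A5 AND A1) OR (NOT A4 AND A3)) AND (A1 OR (A3 AND NOT A1))) = 1 − 0.73 = 0.27

0.27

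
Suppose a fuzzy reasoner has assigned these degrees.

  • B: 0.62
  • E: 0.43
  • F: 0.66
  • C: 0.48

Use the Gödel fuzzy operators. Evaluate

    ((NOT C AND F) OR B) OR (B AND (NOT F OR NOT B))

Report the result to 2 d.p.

0.62

NOT C = 1 − 0.48 = 0.52
NOT C AND F = min(a, b) on (0.52, 0.66) = 0.52
(NOT C AND F) OR B = max(a, b) on (0.52, 0.62) = 0.62
NOT F = 1 − 0.66 = 0.34
NOT B = 1 − 0.62 = 0.38
NOT F OR NOT B = max(a, b) on (0.34, 0.38) = 0.38
B AND (NOT F OR NOT B) = min(a, b) on (0.62, 0.38) = 0.38
((NOT C AND F) OR B) OR (B AND (NOT F OR NOT B)) = max(a, b) on (0.62, 0.38) = 0.62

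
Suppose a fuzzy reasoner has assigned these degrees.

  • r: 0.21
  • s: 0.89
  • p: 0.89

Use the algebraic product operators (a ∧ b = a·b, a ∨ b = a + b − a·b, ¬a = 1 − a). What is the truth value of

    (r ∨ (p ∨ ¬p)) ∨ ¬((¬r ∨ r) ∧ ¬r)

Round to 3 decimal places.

¬p = 1 − 0.8900 = 0.1100
p ∨ ¬p = a + b − a·b on (0.8900, 0.1100) = 0.9021
r ∨ (p ∨ ¬p) = a + b − a·b on (0.2100, 0.9021) = 0.9227
¬r = 1 − 0.2100 = 0.7900
¬r ∨ r = a + b − a·b on (0.7900, 0.2100) = 0.8341
¬r = 1 − 0.2100 = 0.7900
(¬r ∨ r) ∧ ¬r = a·b on (0.8341, 0.7900) = 0.6589
¬((¬r ∨ r) ∧ ¬r) = 1 − 0.6589 = 0.3411
(r ∨ (p ∨ ¬p)) ∨ ¬((¬r ∨ r) ∧ ¬r) = a + b − a·b on (0.9227, 0.3411) = 0.9490

0.949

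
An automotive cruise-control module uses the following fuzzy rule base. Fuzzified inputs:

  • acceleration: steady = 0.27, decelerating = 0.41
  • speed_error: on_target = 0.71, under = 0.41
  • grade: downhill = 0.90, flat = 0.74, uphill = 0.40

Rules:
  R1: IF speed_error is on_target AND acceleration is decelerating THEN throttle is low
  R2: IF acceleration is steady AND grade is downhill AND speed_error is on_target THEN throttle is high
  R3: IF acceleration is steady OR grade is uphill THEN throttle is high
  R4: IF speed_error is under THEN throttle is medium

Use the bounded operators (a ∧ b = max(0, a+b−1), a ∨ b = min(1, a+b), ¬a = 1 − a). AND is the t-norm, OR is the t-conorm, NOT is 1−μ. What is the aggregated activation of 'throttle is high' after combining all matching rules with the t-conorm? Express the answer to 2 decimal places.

0.67

R1: on_target=0.71, decelerating=0.41; AND[max(0, a+b−1)] → w = 0.12
R2: steady=0.27, downhill=0.90, on_target=0.71; AND[max(0, a+b−1)] → w = 0.00
R3: steady=0.27, uphill=0.40; OR[min(1, a+b)] → w = 0.67
R4: under=0.41 → w = 0.41
Rules with consequent 'high': {R2, R3} → strengths 0.00, 0.67
Aggregate via t-conorm [min(1, a+b)]: 0.67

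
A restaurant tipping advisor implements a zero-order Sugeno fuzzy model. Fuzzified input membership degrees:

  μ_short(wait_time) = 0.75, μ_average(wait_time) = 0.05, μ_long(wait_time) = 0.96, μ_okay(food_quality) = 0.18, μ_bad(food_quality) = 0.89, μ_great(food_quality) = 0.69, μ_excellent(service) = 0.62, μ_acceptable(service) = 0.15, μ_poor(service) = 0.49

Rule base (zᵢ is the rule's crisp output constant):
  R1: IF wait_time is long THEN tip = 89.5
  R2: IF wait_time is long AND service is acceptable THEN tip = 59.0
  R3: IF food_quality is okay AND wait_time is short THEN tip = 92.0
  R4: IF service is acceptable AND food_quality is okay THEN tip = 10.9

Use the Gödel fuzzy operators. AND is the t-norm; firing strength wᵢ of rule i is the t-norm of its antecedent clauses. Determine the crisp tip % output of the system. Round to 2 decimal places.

R1 (z=89.5): long=0.96 → w = 0.96
R2 (z=59.0): long=0.96, acceptable=0.15; AND[min(a, b)] → w = 0.15
R3 (z=92.0): okay=0.18, short=0.75; AND[min(a, b)] → w = 0.18
R4 (z=10.9): acceptable=0.15, okay=0.18; AND[min(a, b)] → w = 0.15
Weighted average = (0.96·89.5 + 0.15·59.0 + 0.18·92.0 + 0.15·10.9) / (0.96 + 0.15 + 0.18 + 0.15)
  = 112.9650 / 1.4400 = 78.45

78.45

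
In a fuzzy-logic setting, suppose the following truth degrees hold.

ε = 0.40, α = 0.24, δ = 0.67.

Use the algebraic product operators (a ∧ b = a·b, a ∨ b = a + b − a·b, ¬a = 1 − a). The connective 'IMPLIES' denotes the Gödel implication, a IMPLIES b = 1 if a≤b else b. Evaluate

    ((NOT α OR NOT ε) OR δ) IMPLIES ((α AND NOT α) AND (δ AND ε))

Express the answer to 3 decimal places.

0.049

NOT α = 1 − 0.2400 = 0.7600
NOT ε = 1 − 0.4000 = 0.6000
NOT α OR NOT ε = a + b − a·b on (0.7600, 0.6000) = 0.9040
(NOT α OR NOT ε) OR δ = a + b − a·b on (0.9040, 0.6700) = 0.9683
NOT α = 1 − 0.2400 = 0.7600
α AND NOT α = a·b on (0.2400, 0.7600) = 0.1824
δ AND ε = a·b on (0.6700, 0.4000) = 0.2680
(α AND NOT α) AND (δ AND ε) = a·b on (0.1824, 0.2680) = 0.0489
((NOT α OR NOT ε) OR δ) IMPLIES ((α AND NOT α) AND (δ AND ε))  [Gödel: 1 if a≤b else b] with a=0.9683, b=0.0489 → 0.0489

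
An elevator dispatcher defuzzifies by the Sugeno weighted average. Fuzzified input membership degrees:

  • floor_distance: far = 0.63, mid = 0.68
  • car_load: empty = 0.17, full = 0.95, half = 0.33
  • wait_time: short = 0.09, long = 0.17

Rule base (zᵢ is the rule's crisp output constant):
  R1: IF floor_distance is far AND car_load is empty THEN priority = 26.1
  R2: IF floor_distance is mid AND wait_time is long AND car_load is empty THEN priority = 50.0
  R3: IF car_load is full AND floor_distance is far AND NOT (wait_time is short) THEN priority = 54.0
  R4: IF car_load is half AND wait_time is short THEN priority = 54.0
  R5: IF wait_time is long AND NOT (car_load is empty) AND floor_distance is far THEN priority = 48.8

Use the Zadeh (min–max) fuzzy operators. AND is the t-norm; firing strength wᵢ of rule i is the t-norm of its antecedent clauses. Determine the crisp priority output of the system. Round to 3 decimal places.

48.872

R1 (z=26.1): far=0.63, empty=0.17; AND[min(a, b)] → w = 0.17
R2 (z=50.0): mid=0.68, long=0.17, empty=0.17; AND[min(a, b)] → w = 0.17
R3 (z=54.0): full=0.95, far=0.63, ¬short=1−0.09=0.91; AND[min(a, b)] → w = 0.63
R4 (z=54.0): half=0.33, short=0.09; AND[min(a, b)] → w = 0.09
R5 (z=48.8): long=0.17, ¬empty=1−0.17=0.83, far=0.63; AND[min(a, b)] → w = 0.17
Weighted average = (0.17·26.1 + 0.17·50.0 + 0.63·54.0 + 0.09·54.0 + 0.17·48.8) / (0.17 + 0.17 + 0.63 + 0.09 + 0.17)
  = 60.1130 / 1.2300 = 48.872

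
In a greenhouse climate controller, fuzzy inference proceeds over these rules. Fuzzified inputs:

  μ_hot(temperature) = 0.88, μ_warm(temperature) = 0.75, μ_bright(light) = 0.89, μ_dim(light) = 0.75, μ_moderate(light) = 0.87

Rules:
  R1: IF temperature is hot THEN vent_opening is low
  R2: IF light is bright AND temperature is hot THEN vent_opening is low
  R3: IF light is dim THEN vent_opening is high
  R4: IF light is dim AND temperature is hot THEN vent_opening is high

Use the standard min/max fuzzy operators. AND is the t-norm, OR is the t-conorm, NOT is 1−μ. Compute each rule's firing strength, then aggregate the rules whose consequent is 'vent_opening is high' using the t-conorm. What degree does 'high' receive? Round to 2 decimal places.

0.75

R1: hot=0.88 → w = 0.88
R2: bright=0.89, hot=0.88; AND[min(a, b)] → w = 0.88
R3: dim=0.75 → w = 0.75
R4: dim=0.75, hot=0.88; AND[min(a, b)] → w = 0.75
Rules with consequent 'high': {R3, R4} → strengths 0.75, 0.75
Aggregate via t-conorm [max(a, b)]: 0.75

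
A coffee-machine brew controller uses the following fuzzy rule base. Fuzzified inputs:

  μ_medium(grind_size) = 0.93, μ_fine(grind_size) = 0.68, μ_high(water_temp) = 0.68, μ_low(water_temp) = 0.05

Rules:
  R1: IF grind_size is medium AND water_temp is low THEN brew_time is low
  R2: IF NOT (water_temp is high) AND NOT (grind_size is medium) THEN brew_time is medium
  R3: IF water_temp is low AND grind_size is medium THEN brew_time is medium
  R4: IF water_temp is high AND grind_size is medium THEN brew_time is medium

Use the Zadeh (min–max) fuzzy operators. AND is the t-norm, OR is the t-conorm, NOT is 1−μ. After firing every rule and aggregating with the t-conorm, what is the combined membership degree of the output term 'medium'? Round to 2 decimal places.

R1: medium=0.93, low=0.05; AND[min(a, b)] → w = 0.05
R2: ¬high=1−0.68=0.32, ¬medium=1−0.93=0.07; AND[min(a, b)] → w = 0.07
R3: low=0.05, medium=0.93; AND[min(a, b)] → w = 0.05
R4: high=0.68, medium=0.93; AND[min(a, b)] → w = 0.68
Rules with consequent 'medium': {R2, R3, R4} → strengths 0.07, 0.05, 0.68
Aggregate via t-conorm [max(a, b)]: 0.68

0.68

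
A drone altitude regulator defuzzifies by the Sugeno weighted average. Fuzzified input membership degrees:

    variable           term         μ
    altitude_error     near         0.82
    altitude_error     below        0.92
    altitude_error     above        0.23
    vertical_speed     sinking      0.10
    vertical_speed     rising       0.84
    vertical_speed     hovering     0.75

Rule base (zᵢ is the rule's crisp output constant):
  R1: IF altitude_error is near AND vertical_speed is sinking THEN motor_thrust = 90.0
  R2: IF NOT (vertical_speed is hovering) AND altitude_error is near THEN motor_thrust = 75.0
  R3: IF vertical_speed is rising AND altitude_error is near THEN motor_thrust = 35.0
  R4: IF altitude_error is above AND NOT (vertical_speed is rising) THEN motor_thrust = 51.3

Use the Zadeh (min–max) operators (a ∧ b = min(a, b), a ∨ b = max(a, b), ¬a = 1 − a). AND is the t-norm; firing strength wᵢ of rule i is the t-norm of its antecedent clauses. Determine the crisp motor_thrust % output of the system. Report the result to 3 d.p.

R1 (z=90.0): near=0.82, sinking=0.10; AND[min(a, b)] → w = 0.10
R2 (z=75.0): ¬hovering=1−0.75=0.25, near=0.82; AND[min(a, b)] → w = 0.25
R3 (z=35.0): rising=0.84, near=0.82; AND[min(a, b)] → w = 0.82
R4 (z=51.3): above=0.23, ¬rising=1−0.84=0.16; AND[min(a, b)] → w = 0.16
Weighted average = (0.10·90.0 + 0.25·75.0 + 0.82·35.0 + 0.16·51.3) / (0.10 + 0.25 + 0.82 + 0.16)
  = 64.6580 / 1.3300 = 48.615

48.615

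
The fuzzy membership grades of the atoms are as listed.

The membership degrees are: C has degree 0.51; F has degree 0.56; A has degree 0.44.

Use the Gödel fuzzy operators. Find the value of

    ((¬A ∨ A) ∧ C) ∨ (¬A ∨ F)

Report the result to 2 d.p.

¬A = 1 − 0.44 = 0.56
¬A ∨ A = max(a, b) on (0.56, 0.44) = 0.56
(¬A ∨ A) ∧ C = min(a, b) on (0.56, 0.51) = 0.51
¬A = 1 − 0.44 = 0.56
¬A ∨ F = max(a, b) on (0.56, 0.56) = 0.56
((¬A ∨ A) ∧ C) ∨ (¬A ∨ F) = max(a, b) on (0.51, 0.56) = 0.56

0.56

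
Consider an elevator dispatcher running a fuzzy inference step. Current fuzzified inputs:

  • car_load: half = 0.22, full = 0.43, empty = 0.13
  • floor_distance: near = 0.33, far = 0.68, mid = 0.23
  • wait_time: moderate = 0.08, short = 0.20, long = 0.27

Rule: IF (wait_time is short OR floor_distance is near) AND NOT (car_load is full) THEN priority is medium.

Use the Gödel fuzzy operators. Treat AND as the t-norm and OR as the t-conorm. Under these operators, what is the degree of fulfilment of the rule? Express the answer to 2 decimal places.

0.33

firing strength: (short=0.20 OR near=0.33) = 0.33; AND[min(a, b)] with ¬full=1−0.43=0.57 → w = 0.33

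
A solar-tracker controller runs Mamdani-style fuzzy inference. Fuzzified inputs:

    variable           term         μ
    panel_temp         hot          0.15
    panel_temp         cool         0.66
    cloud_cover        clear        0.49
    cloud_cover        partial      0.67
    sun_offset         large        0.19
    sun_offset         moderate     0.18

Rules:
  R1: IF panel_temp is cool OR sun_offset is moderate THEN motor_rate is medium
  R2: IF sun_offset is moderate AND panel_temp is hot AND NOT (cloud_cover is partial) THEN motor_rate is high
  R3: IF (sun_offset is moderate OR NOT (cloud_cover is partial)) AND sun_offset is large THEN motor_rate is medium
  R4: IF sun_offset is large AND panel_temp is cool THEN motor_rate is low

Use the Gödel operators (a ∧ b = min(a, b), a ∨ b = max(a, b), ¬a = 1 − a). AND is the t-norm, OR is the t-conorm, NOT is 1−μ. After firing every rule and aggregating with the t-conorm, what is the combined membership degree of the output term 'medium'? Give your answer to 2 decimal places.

0.66

R1: cool=0.66, moderate=0.18; OR[max(a, b)] → w = 0.66
R2: moderate=0.18, hot=0.15, ¬partial=1−0.67=0.33; AND[min(a, b)] → w = 0.15
R3: (moderate=0.18 OR ¬partial=1−0.67=0.33) = 0.33; AND[min(a, b)] with large=0.19 → w = 0.19
R4: large=0.19, cool=0.66; AND[min(a, b)] → w = 0.19
Rules with consequent 'medium': {R1, R3} → strengths 0.66, 0.19
Aggregate via t-conorm [max(a, b)]: 0.66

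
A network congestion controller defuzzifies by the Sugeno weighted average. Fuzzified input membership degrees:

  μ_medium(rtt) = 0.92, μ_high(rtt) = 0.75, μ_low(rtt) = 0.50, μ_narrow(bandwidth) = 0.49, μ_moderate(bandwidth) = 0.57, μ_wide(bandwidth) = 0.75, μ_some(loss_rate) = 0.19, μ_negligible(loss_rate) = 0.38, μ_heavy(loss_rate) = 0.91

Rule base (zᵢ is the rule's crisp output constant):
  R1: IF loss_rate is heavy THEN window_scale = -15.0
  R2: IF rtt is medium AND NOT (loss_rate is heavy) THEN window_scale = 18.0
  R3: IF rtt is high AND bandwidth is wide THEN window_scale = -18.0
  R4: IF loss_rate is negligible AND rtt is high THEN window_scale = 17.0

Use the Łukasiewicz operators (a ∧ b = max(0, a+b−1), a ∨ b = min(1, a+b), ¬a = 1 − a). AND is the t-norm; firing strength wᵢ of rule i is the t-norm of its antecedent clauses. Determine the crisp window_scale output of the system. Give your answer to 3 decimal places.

-13.071

R1 (z=-15.0): heavy=0.91 → w = 0.91
R2 (z=18.0): medium=0.92, ¬heavy=1−0.91=0.09; AND[max(0, a+b−1)] → w = 0.01
R3 (z=-18.0): high=0.75, wide=0.75; AND[max(0, a+b−1)] → w = 0.50
R4 (z=17.0): negligible=0.38, high=0.75; AND[max(0, a+b−1)] → w = 0.13
Weighted average = (0.91·-15.0 + 0.01·18.0 + 0.50·-18.0 + 0.13·17.0) / (0.91 + 0.01 + 0.50 + 0.13)
  = -20.2600 / 1.5500 = -13.071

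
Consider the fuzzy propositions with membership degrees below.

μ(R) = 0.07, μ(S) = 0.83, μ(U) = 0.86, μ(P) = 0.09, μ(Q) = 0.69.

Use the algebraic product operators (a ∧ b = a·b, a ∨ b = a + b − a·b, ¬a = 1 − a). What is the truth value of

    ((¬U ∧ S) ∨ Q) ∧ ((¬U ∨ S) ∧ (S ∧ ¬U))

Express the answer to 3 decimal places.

0.072

¬U = 1 − 0.8600 = 0.1400
¬U ∧ S = a·b on (0.1400, 0.8300) = 0.1162
(¬U ∧ S) ∨ Q = a + b − a·b on (0.1162, 0.6900) = 0.7260
¬U = 1 − 0.8600 = 0.1400
¬U ∨ S = a + b − a·b on (0.1400, 0.8300) = 0.8538
¬U = 1 − 0.8600 = 0.1400
S ∧ ¬U = a·b on (0.8300, 0.1400) = 0.1162
(¬U ∨ S) ∧ (S ∧ ¬U) = a·b on (0.8538, 0.1162) = 0.0992
((¬U ∧ S) ∨ Q) ∧ ((¬U ∨ S) ∧ (S ∧ ¬U)) = a·b on (0.7260, 0.0992) = 0.0720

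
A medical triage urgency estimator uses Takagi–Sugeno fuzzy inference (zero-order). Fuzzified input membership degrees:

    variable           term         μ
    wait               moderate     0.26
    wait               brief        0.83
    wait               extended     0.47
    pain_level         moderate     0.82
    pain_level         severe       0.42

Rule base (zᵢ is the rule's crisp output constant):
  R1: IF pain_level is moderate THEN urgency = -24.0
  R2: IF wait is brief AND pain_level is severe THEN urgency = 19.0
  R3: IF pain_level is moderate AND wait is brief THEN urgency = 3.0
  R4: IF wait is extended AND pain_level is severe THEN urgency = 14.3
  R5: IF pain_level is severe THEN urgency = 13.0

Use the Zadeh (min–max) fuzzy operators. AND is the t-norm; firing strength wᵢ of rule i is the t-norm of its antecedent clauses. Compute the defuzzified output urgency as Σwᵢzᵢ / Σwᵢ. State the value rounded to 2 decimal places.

R1 (z=-24.0): moderate=0.82 → w = 0.82
R2 (z=19.0): brief=0.83, severe=0.42; AND[min(a, b)] → w = 0.42
R3 (z=3.0): moderate=0.82, brief=0.83; AND[min(a, b)] → w = 0.82
R4 (z=14.3): extended=0.47, severe=0.42; AND[min(a, b)] → w = 0.42
R5 (z=13.0): severe=0.42 → w = 0.42
Weighted average = (0.82·-24.0 + 0.42·19.0 + 0.82·3.0 + 0.42·14.3 + 0.42·13.0) / (0.82 + 0.42 + 0.82 + 0.42 + 0.42)
  = 2.2260 / 2.9000 = 0.77

0.77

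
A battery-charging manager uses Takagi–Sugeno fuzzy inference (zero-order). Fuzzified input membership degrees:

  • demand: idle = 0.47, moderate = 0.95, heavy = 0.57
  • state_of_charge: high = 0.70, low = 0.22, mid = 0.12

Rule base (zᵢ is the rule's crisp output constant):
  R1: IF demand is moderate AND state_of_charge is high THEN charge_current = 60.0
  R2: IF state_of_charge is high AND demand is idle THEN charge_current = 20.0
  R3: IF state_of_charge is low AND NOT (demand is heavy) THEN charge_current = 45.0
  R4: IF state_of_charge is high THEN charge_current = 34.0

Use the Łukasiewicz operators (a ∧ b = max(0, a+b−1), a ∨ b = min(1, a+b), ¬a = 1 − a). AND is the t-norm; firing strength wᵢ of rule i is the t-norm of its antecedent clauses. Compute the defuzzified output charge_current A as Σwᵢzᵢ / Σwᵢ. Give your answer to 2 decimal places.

43.55

R1 (z=60.0): moderate=0.95, high=0.70; AND[max(0, a+b−1)] → w = 0.65
R2 (z=20.0): high=0.70, idle=0.47; AND[max(0, a+b−1)] → w = 0.17
R3 (z=45.0): low=0.22, ¬heavy=1−0.57=0.43; AND[max(0, a+b−1)] → w = 0.00
R4 (z=34.0): high=0.70 → w = 0.70
Weighted average = (0.65·60.0 + 0.17·20.0 + 0.00·45.0 + 0.70·34.0) / (0.65 + 0.17 + 0.00 + 0.70)
  = 66.2000 / 1.5200 = 43.55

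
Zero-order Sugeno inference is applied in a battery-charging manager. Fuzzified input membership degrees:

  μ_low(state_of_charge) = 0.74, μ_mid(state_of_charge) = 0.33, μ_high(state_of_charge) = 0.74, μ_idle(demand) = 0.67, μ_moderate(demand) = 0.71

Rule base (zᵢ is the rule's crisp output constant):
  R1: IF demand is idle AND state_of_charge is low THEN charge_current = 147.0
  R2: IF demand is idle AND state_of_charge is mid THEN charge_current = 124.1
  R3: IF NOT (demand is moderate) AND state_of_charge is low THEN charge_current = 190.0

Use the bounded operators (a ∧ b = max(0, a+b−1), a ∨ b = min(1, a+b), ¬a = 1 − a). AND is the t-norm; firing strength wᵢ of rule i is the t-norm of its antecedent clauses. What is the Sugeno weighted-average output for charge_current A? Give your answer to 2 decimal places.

149.93

R1 (z=147.0): idle=0.67, low=0.74; AND[max(0, a+b−1)] → w = 0.41
R2 (z=124.1): idle=0.67, mid=0.33; AND[max(0, a+b−1)] → w = 0.00
R3 (z=190.0): ¬moderate=1−0.71=0.29, low=0.74; AND[max(0, a+b−1)] → w = 0.03
Weighted average = (0.41·147.0 + 0.00·124.1 + 0.03·190.0) / (0.41 + 0.00 + 0.03)
  = 65.9700 / 0.4400 = 149.93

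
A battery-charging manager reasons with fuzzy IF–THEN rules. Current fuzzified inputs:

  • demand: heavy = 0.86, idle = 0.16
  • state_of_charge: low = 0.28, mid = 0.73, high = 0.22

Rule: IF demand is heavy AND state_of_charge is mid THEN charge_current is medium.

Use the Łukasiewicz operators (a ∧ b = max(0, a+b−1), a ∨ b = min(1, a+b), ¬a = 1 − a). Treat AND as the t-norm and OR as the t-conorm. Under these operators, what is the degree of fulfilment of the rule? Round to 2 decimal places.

0.59

firing strength: heavy=0.86, mid=0.73; AND[max(0, a+b−1)] → w = 0.59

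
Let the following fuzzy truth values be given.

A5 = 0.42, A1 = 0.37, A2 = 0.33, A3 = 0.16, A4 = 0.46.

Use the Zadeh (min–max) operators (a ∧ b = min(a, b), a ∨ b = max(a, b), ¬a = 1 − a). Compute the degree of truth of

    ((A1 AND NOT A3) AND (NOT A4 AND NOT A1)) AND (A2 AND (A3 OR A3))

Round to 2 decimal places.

NOT A3 = 1 − 0.16 = 0.84
A1 AND NOT A3 = min(a, b) on (0.37, 0.84) = 0.37
NOT A4 = 1 − 0.46 = 0.54
NOT A1 = 1 − 0.37 = 0.63
NOT A4 AND NOT A1 = min(a, b) on (0.54, 0.63) = 0.54
(A1 AND NOT A3) AND (NOT A4 AND NOT A1) = min(a, b) on (0.37, 0.54) = 0.37
A3 OR A3 = max(a, b) on (0.16, 0.16) = 0.16
A2 AND (A3 OR A3) = min(a, b) on (0.33, 0.16) = 0.16
((A1 AND NOT A3) AND (NOT A4 AND NOT A1)) AND (A2 AND (A3 OR A3)) = min(a, b) on (0.37, 0.16) = 0.16

0.16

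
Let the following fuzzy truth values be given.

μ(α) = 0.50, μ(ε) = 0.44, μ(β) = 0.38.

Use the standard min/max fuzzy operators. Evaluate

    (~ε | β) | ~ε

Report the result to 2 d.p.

~ε = 1 − 0.44 = 0.56
~ε | β = max(a, b) on (0.56, 0.38) = 0.56
~ε = 1 − 0.44 = 0.56
(~ε | β) | ~ε = max(a, b) on (0.56, 0.56) = 0.56

0.56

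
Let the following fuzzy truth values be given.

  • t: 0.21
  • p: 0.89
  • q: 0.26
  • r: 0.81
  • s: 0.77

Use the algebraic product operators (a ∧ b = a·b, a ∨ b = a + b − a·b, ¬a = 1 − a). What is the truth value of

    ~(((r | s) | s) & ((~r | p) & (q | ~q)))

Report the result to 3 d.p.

0.272

r | s = a + b − a·b on (0.8100, 0.7700) = 0.9563
(r | s) | s = a + b − a·b on (0.9563, 0.7700) = 0.9899
~r = 1 − 0.8100 = 0.1900
~r | p = a + b − a·b on (0.1900, 0.8900) = 0.9109
~q = 1 − 0.2600 = 0.7400
q | ~q = a + b − a·b on (0.2600, 0.7400) = 0.8076
(~r | p) & (q | ~q) = a·b on (0.9109, 0.8076) = 0.7356
((r | s) | s) & ((~r | p) & (q | ~q)) = a·b on (0.9899, 0.7356) = 0.7282
~(((r | s) | s) & ((~r | p) & (q | ~q))) = 1 − 0.7282 = 0.2718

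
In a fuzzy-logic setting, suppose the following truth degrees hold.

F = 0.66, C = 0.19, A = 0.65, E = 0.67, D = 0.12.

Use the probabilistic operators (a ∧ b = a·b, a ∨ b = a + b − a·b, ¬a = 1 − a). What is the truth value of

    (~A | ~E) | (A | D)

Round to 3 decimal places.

~A = 1 − 0.6500 = 0.3500
~E = 1 − 0.6700 = 0.3300
~A | ~E = a + b − a·b on (0.3500, 0.3300) = 0.5645
A | D = a + b − a·b on (0.6500, 0.1200) = 0.6920
(~A | ~E) | (A | D) = a + b − a·b on (0.5645, 0.6920) = 0.8659

0.866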